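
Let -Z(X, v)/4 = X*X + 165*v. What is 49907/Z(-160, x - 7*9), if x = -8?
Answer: -49907/55540 ≈ -0.89858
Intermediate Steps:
Z(X, v) = -660*v - 4*X² (Z(X, v) = -4*(X*X + 165*v) = -4*(X² + 165*v) = -660*v - 4*X²)
49907/Z(-160, x - 7*9) = 49907/(-660*(-8 - 7*9) - 4*(-160)²) = 49907/(-660*(-8 - 63) - 4*25600) = 49907/(-660*(-71) - 102400) = 49907/(46860 - 102400) = 49907/(-55540) = 49907*(-1/55540) = -49907/55540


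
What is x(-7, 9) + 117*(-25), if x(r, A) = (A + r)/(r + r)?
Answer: -20476/7 ≈ -2925.1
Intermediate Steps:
x(r, A) = (A + r)/(2*r) (x(r, A) = (A + r)/((2*r)) = (A + r)*(1/(2*r)) = (A + r)/(2*r))
x(-7, 9) + 117*(-25) = (½)*(9 - 7)/(-7) + 117*(-25) = (½)*(-⅐)*2 - 2925 = -⅐ - 2925 = -20476/7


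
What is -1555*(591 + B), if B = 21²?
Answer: -1604760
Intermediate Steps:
B = 441
-1555*(591 + B) = -1555*(591 + 441) = -1555*1032 = -1604760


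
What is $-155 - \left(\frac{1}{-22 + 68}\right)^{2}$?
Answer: $- \frac{327981}{2116} \approx -155.0$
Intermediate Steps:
$-155 - \left(\frac{1}{-22 + 68}\right)^{2} = -155 - \left(\frac{1}{46}\right)^{2} = -155 - \frac{1}{2116} = - \frac{327981}{2116}$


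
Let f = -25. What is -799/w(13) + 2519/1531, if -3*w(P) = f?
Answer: -3606832/38275 ≈ -94.235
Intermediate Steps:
w(P) = 25/3 (w(P) = -⅓*(-25) = 25/3)
-799/w(13) + 2519/1531 = -799/25/3 + 2519/1531 = -799*3/25 + 2519*(1/1531) = -2397/25 + 2519/1531 = -3606832/38275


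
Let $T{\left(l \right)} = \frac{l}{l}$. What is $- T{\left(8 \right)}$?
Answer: $-1$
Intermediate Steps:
$T{\left(l \right)} = 1$
$- T{\left(8 \right)} = \left(-1\right) 1 = -1$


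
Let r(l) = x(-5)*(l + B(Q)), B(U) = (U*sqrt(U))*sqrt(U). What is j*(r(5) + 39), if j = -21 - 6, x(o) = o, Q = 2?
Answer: 162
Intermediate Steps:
B(U) = U**2 (B(U) = U**(3/2)*sqrt(U) = U**2)
j = -27
r(l) = -20 - 5*l (r(l) = -5*(l + 2**2) = -5*(l + 4) = -5*(4 + l) = -20 - 5*l)
j*(r(5) + 39) = -27*((-20 - 5*5) + 39) = -27*((-20 - 25) + 39) = -27*(-45 + 39) = -27*(-6) = 162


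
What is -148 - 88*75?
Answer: -6748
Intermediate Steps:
-148 - 88*75 = -148 - 6600 = -6748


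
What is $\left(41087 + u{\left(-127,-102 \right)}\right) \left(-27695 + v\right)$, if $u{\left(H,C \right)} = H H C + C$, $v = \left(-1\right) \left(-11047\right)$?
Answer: $26706272104$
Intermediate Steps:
$v = 11047$
$u{\left(H,C \right)} = C + C H^{2}$ ($u{\left(H,C \right)} = H^{2} C + C = C H^{2} + C = C + C H^{2}$)
$\left(41087 + u{\left(-127,-102 \right)}\right) \left(-27695 + v\right) = \left(41087 - 102 \left(1 + \left(-127\right)^{2}\right)\right) \left(-27695 + 11047\right) = \left(41087 - 102 \left(1 + 16129\right)\right) \left(-16648\right) = \left(41087 - 1645260\right) \left(-16648\right) = \left(-1604173\right) \left(-16648\right) = 26706272104$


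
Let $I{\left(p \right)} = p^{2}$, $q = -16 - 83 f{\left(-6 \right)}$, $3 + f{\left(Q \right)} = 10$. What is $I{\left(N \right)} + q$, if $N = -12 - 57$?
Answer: $4164$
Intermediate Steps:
$f{\left(Q \right)} = 7$ ($f{\left(Q \right)} = -3 + 10 = 7$)
$q = -597$ ($q = -16 - 581 = -597$)
$N = -69$ ($N = -12 - 57 = -69$)
$I{\left(N \right)} + q = \left(-69\right)^{2} - 597 = 4761 - 597 = 4164$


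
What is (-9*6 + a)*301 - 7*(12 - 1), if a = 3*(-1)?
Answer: -17234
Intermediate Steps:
a = -3
(-9*6 + a)*301 - 7*(12 - 1) = (-9*6 - 3)*301 - 7*(12 - 1) = (-54 - 3)*301 - 7*11 = -57*301 - 77 = -17157 - 77 = -17234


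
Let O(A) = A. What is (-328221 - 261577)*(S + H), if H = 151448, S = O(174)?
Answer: -89426352356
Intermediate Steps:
S = 174
(-328221 - 261577)*(S + H) = (-328221 - 261577)*(174 + 151448) = -589798*151622 = -89426352356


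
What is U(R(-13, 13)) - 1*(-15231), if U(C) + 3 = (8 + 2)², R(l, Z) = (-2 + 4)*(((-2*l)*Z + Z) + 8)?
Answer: 15328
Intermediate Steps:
R(l, Z) = 16 + 2*Z - 4*Z*l (R(l, Z) = 2*((-2*Z*l + Z) + 8) = 2*((Z - 2*Z*l) + 8) = 2*(8 + Z - 2*Z*l) = 16 + 2*Z - 4*Z*l)
U(C) = 97 (U(C) = -3 + (8 + 2)² = -3 + 10² = -3 + 100 = 97)
U(R(-13, 13)) - 1*(-15231) = 97 - 1*(-15231) = 97 + 15231 = 15328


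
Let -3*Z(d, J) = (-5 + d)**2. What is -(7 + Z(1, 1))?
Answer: -5/3 ≈ -1.6667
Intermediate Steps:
Z(d, J) = -(-5 + d)**2/3
-(7 + Z(1, 1)) = -(7 - (-5 + 1)**2/3) = -(7 - 1/3*(-4)**2) = -(7 - 1/3*16) = -(7 - 16/3) = -1*5/3 = -5/3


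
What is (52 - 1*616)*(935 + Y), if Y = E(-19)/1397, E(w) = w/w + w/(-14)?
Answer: -468806106/889 ≈ -5.2734e+5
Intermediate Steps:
E(w) = 1 - w/14 (E(w) = 1 + w*(-1/14) = 1 - w/14)
Y = 3/1778 (Y = (1 - 1/14*(-19))/1397 = (1 + 19/14)*(1/1397) = (33/14)*(1/1397) = 3/1778 ≈ 0.0016873)
(52 - 1*616)*(935 + Y) = (52 - 1*616)*(935 + 3/1778) = (52 - 616)*(1662433/1778) = -564*1662433/1778 = -468806106/889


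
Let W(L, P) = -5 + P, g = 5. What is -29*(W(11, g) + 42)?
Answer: -1218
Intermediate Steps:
-29*(W(11, g) + 42) = -29*((-5 + 5) + 42) = -29*(0 + 42) = -29*42 = -1218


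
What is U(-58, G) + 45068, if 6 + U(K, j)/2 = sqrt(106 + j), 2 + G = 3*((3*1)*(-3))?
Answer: 45056 + 2*sqrt(77) ≈ 45074.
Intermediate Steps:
G = -29 (G = -2 + 3*((3*1)*(-3)) = -2 + 3*(3*(-3)) = -2 + 3*(-9) = -2 - 27 = -29)
U(K, j) = -12 + 2*sqrt(106 + j)
U(-58, G) + 45068 = (-12 + 2*sqrt(106 - 29)) + 45068 = (-12 + 2*sqrt(77)) + 45068 = 45056 + 2*sqrt(77)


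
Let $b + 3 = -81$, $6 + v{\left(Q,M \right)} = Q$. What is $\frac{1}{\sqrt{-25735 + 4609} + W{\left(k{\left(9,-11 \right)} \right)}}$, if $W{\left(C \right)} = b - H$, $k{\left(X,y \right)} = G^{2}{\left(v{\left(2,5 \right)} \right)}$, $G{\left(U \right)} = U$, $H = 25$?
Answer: $- \frac{109}{33007} - \frac{i \sqrt{21126}}{33007} \approx -0.0033023 - 0.0044035 i$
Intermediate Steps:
$v{\left(Q,M \right)} = -6 + Q$
$b = -84$ ($b = -3 - 81 = -84$)
$k{\left(X,y \right)} = 16$ ($k{\left(X,y \right)} = \left(-6 + 2\right)^{2} = \left(-4\right)^{2} = 16$)
$W{\left(C \right)} = -109$ ($W{\left(C \right)} = -84 - 25 = -109$)
$\frac{1}{\sqrt{-25735 + 4609} + W{\left(k{\left(9,-11 \right)} \right)}} = \frac{1}{\sqrt{-25735 + 4609} - 109} = \frac{1}{\sqrt{-21126} - 109} = \frac{1}{i \sqrt{21126} - 109} = \frac{1}{-109 + i \sqrt{21126}}$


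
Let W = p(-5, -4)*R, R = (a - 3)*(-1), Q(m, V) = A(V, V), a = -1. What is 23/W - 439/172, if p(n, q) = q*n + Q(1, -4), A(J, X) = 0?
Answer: -7791/3440 ≈ -2.2648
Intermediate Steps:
Q(m, V) = 0
R = 4 (R = (-1 - 3)*(-1) = -4*(-1) = 4)
p(n, q) = n*q (p(n, q) = q*n + 0 = n*q + 0 = n*q)
W = 80 (W = -5*(-4)*4 = 20*4 = 80)
23/W - 439/172 = 23/80 - 439/172 = -7791/3440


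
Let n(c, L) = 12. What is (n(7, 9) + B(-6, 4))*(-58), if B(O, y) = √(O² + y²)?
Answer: -696 - 116*√13 ≈ -1114.2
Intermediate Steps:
(n(7, 9) + B(-6, 4))*(-58) = (12 + √((-6)² + 4²))*(-58) = (12 + √(36 + 16))*(-58) = (12 + √52)*(-58) = (12 + 2*√13)*(-58) = -696 - 116*√13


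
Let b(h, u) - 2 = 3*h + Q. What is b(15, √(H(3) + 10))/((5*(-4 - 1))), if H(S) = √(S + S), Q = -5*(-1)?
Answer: -52/25 ≈ -2.0800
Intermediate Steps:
Q = 5
H(S) = √2*√S (H(S) = √(2*S) = √2*√S)
b(h, u) = 7 + 3*h (b(h, u) = 2 + (3*h + 5) = 2 + (5 + 3*h) = 7 + 3*h)
b(15, √(H(3) + 10))/((5*(-4 - 1))) = (7 + 3*15)/((5*(-4 - 1))) = (7 + 45)/((5*(-5))) = 52/(-25) = 52*(-1/25) = -52/25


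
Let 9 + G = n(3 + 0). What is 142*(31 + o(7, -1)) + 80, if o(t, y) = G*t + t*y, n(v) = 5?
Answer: -488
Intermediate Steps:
G = -4 (G = -9 + 5 = -4)
o(t, y) = -4*t + t*y
142*(31 + o(7, -1)) + 80 = 142*(31 + 7*(-4 - 1)) + 80 = 142*(31 + 7*(-5)) + 80 = 142*(31 - 35) + 80 = 142*(-4) + 80 = -568 + 80 = -488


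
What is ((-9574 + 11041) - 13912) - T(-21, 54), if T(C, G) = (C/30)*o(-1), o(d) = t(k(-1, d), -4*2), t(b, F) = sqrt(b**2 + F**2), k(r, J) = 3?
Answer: -12445 + 7*sqrt(73)/10 ≈ -12439.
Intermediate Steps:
t(b, F) = sqrt(F**2 + b**2)
o(d) = sqrt(73) (o(d) = sqrt((-4*2)**2 + 3**2) = sqrt((-8)**2 + 9) = sqrt(64 + 9) = sqrt(73))
T(C, G) = C*sqrt(73)/30 (T(C, G) = (C/30)*sqrt(73) = C*sqrt(73)/30)
((-9574 + 11041) - 13912) - T(-21, 54) = ((-9574 + 11041) - 13912) - (-21)*sqrt(73)/30 = (1467 - 13912) - (-7)*sqrt(73)/10 = -12445 + 7*sqrt(73)/10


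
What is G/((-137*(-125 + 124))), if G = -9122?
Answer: -9122/137 ≈ -66.584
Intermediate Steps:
G/((-137*(-125 + 124))) = -9122*(-1/(137*(-125 + 124))) = -9122/((-137*(-1))) = -9122/137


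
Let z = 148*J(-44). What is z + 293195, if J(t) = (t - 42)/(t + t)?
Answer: 3226736/11 ≈ 2.9334e+5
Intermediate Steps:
J(t) = (-42 + t)/(2*t) (J(t) = (-42 + t)/((2*t)) = (-42 + t)*(1/(2*t)) = (-42 + t)/(2*t))
z = 1591/11 (z = 148*((½)*(-42 - 44)/(-44)) = 148*((½)*(-1/44)*(-86)) = 148*(43/44) = 1591/11 ≈ 144.64)
z + 293195 = 1591/11 + 293195 = 3226736/11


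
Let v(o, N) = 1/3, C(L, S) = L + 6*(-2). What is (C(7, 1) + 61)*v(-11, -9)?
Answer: 56/3 ≈ 18.667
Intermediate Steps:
C(L, S) = -12 + L (C(L, S) = L - 12 = -12 + L)
v(o, N) = ⅓
(C(7, 1) + 61)*v(-11, -9) = ((-12 + 7) + 61)*(⅓) = (-5 + 61)*(⅓) = 56*(⅓) = 56/3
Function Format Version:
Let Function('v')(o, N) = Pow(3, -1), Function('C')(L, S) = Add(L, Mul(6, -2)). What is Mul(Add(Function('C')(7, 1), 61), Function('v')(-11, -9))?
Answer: Rational(56, 3) ≈ 18.667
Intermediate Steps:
Function('C')(L, S) = Add(-12, L) (Function('C')(L, S) = Add(L, -12) = Add(-12, L))
Function('v')(o, N) = Rational(1, 3)
Mul(Add(Function('C')(7, 1), 61), Function('v')(-11, -9)) = Mul(Add(Add(-12, 7), 61), Rational(1, 3)) = Mul(Add(-5, 61), Rational(1, 3)) = Mul(56, Rational(1, 3)) = Rational(56, 3)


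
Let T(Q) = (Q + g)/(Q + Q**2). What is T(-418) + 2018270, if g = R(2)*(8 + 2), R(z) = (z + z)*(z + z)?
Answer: 58632761727/29051 ≈ 2.0183e+6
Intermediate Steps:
R(z) = 4*z**2 (R(z) = (2*z)*(2*z) = 4*z**2)
g = 160 (g = (4*2**2)*(8 + 2) = (4*4)*10 = 16*10 = 160)
T(Q) = (160 + Q)/(Q + Q**2) (T(Q) = (Q + 160)/(Q + Q**2) = (160 + Q)/(Q + Q**2))
T(-418) + 2018270 = (160 - 418)/((-418)*(1 - 418)) + 2018270 = -1/418*(-258)/(-417) + 2018270 = -1/418*(-1/417)*(-258) + 2018270 = -43/29051 + 2018270 = 58632761727/29051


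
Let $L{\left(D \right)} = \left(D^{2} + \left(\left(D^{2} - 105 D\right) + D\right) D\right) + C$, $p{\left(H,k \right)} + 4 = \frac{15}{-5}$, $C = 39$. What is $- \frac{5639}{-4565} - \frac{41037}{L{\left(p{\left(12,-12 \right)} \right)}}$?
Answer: $\frac{217508194}{24427315} \approx 8.9043$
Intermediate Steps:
$p{\left(H,k \right)} = -7$ ($p{\left(H,k \right)} = -4 + \frac{15}{-5} = -4 + 15 \left(- \frac{1}{5}\right) = -4 - 3 = -7$)
$L{\left(D \right)} = 39 + D^{2} + D \left(D^{2} - 104 D\right)$ ($L{\left(D \right)} = \left(D^{2} + \left(\left(D^{2} - 105 D\right) + D\right) D\right) + 39 = \left(D^{2} + \left(D^{2} - 104 D\right) D\right) + 39 = \left(D^{2} + D \left(D^{2} - 104 D\right)\right) + 39 = 39 + D^{2} + D \left(D^{2} - 104 D\right)$)
$- \frac{5639}{-4565} - \frac{41037}{L{\left(p{\left(12,-12 \right)} \right)}} = - \frac{5639}{-4565} - \frac{41037}{39 + \left(-7\right)^{3} - 103 \left(-7\right)^{2}} = \left(-5639\right) \left(- \frac{1}{4565}\right) - \frac{41037}{39 - 343 - 5047} = \frac{5639}{4565} - \frac{41037}{39 - 343 - 5047} = \frac{5639}{4565} - \frac{41037}{-5351} = \frac{5639}{4565} - - \frac{41037}{5351} = \frac{5639}{4565} + \frac{41037}{5351} = \frac{217508194}{24427315}$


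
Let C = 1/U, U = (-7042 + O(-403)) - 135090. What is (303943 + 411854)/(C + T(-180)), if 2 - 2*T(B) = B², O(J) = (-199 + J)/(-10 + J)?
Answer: -6002460334494/135839986757 ≈ -44.188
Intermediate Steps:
O(J) = (-199 + J)/(-10 + J)
U = -8385702/59 (U = (-7042 + (-199 - 403)/(-10 - 403)) - 135090 = (-7042 - 602/(-413)) - 135090 = (-7042 - 1/413*(-602)) - 135090 = (-7042 + 86/59) - 135090 = -415392/59 - 135090 = -8385702/59 ≈ -1.4213e+5)
T(B) = 1 - B²/2
C = -59/8385702 (C = 1/(-8385702/59) = -59/8385702 ≈ -7.0358e-6)
(303943 + 411854)/(C + T(-180)) = (303943 + 411854)/(-59/8385702 + (1 - ½*(-180)²)) = 715797/(-59/8385702 + (1 - ½*32400)) = 715797/(-59/8385702 + (1 - 16200)) = 715797/(-59/8385702 - 16199) = 715797/(-135839986757/8385702) = 715797*(-8385702/135839986757) = -6002460334494/135839986757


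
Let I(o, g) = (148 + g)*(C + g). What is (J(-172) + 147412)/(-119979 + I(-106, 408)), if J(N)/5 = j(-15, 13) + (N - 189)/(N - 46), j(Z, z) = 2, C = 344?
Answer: 32139801/64992994 ≈ 0.49451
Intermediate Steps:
I(o, g) = (148 + g)*(344 + g)
J(N) = 10 + 5*(-189 + N)/(-46 + N) (J(N) = 5*(2 + (N - 189)/(N - 46)) = 5*(2 + (-189 + N)/(-46 + N)) = 10 + 5*(-189 + N)/(-46 + N))
(J(-172) + 147412)/(-119979 + I(-106, 408)) = (5*(-281 + 3*(-172))/(-46 - 172) + 147412)/(-119979 + (50912 + 408² + 492*408)) = (5*(-281 - 516)/(-218) + 147412)/(-119979 + (50912 + 166464 + 200736)) = (5*(-1/218)*(-797) + 147412)/(-119979 + 418112) = (3985/218 + 147412)/298133 = (32139801/218)*(1/298133) = 32139801/64992994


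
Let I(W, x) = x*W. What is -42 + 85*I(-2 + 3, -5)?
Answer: -467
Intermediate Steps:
I(W, x) = W*x
-42 + 85*I(-2 + 3, -5) = -42 + 85*((-2 + 3)*(-5)) = -42 + 85*(1*(-5)) = -42 + 85*(-5) = -42 - 425 = -467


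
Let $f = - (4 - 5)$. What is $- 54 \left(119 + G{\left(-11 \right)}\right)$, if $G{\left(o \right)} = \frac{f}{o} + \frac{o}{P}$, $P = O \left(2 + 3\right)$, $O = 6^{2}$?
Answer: $- \frac{705957}{110} \approx -6417.8$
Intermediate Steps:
$f = 1$ ($f = \left(-1\right) \left(-1\right) = 1$)
$O = 36$
$P = 180$ ($P = 36 \left(2 + 3\right) = 36 \cdot 5 = 180$)
$G{\left(o \right)} = \frac{1}{o} + \frac{o}{180}$ ($G{\left(o \right)} = 1 \frac{1}{o} + \frac{o}{180} = \frac{1}{o} + o \frac{1}{180} = \frac{1}{o} + \frac{o}{180}$)
$- 54 \left(119 + G{\left(-11 \right)}\right) = - 54 \left(119 + \left(\frac{1}{-11} + \frac{1}{180} \left(-11\right)\right)\right) = - 54 \left(119 - \frac{301}{1980}\right) = \left(-54\right) \frac{235319}{1980} = - \frac{705957}{110}$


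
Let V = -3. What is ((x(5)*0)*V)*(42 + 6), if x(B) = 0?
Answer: 0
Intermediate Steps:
((x(5)*0)*V)*(42 + 6) = ((0*0)*(-3))*(42 + 6) = (0*(-3))*48 = 0*48 = 0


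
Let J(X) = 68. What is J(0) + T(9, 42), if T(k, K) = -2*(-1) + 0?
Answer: 70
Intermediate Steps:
T(k, K) = 2 (T(k, K) = 2 + 0 = 2)
J(0) + T(9, 42) = 68 + 2 = 70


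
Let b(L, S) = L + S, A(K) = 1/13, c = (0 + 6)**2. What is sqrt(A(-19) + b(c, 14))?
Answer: sqrt(8463)/13 ≈ 7.0765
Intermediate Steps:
c = 36 (c = 6**2 = 36)
A(K) = 1/13
sqrt(A(-19) + b(c, 14)) = sqrt(1/13 + (36 + 14)) = sqrt(1/13 + 50) = sqrt(651/13) = sqrt(8463)/13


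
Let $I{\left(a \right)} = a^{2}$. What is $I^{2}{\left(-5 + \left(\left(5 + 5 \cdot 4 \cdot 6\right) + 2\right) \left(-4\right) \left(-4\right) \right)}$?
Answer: $16881653995441$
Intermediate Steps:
$I^{2}{\left(-5 + \left(\left(5 + 5 \cdot 4 \cdot 6\right) + 2\right) \left(-4\right) \left(-4\right) \right)} = \left(\left(-5 + \left(\left(5 + 5 \cdot 4 \cdot 6\right) + 2\right) \left(-4\right) \left(-4\right)\right)^{2}\right)^{2} = \left(\left(-5 + \left(\left(5 + 20 \cdot 6\right) + 2\right) \left(-4\right) \left(-4\right)\right)^{2}\right)^{2} = \left(\left(-5 + \left(\left(5 + 120\right) + 2\right) \left(-4\right) \left(-4\right)\right)^{2}\right)^{2} = \left(\left(-5 + \left(125 + 2\right) \left(-4\right) \left(-4\right)\right)^{2}\right)^{2} = \left(\left(-5 + 127 \left(-4\right) \left(-4\right)\right)^{2}\right)^{2} = \left(\left(-5 - -2032\right)^{2}\right)^{2} = \left(\left(-5 + 2032\right)^{2}\right)^{2} = \left(2027^{2}\right)^{2} = 4108729^{2} = 16881653995441$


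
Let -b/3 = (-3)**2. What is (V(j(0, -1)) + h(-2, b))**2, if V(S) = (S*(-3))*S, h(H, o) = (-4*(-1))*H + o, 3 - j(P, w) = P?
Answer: 3844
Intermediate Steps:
j(P, w) = 3 - P
b = -27 (b = -3*(-3)**2 = -3*9 = -27)
h(H, o) = o + 4*H (h(H, o) = 4*H + o = o + 4*H)
V(S) = -3*S**2 (V(S) = (-3*S)*S = -3*S**2)
(V(j(0, -1)) + h(-2, b))**2 = (-3*(3 - 1*0)**2 + (-27 + 4*(-2)))**2 = (-3*(3 + 0)**2 + (-27 - 8))**2 = (-3*3**2 - 35)**2 = (-3*9 - 35)**2 = (-27 - 35)**2 = (-62)**2 = 3844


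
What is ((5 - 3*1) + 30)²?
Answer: 1024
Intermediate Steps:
((5 - 3*1) + 30)² = ((5 - 3) + 30)² = (2 + 30)² = 32² = 1024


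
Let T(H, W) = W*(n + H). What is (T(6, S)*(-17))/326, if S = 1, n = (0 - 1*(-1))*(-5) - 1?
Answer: 0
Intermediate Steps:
n = -6 (n = (0 + 1)*(-5) - 1 = 1*(-5) - 1 = -5 - 1 = -6)
T(H, W) = W*(-6 + H)
(T(6, S)*(-17))/326 = ((1*(-6 + 6))*(-17))/326 = ((1*0)*(-17))*(1/326) = (0*(-17))*(1/326) = 0*(1/326) = 0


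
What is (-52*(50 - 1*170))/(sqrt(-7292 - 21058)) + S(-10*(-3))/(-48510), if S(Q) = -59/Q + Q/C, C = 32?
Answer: 247/11642400 - 208*I*sqrt(14)/21 ≈ 2.1216e-5 - 37.06*I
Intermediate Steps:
S(Q) = -59/Q + Q/32
(-52*(50 - 1*170))/(sqrt(-7292 - 21058)) + S(-10*(-3))/(-48510) = (-52*(50 - 1*170))/(sqrt(-7292 - 21058)) + (-59/((-10*(-3))) + (-10*(-3))/32)/(-48510) = (-52*(50 - 170))/(sqrt(-28350)) + (-59/30 + (1/32)*30)*(-1/48510) = (-52*(-120))/((45*I*sqrt(14))) + (-59*1/30 + 15/16)*(-1/48510) = 6240*(-I*sqrt(14)/630) + (-59/30 + 15/16)*(-1/48510) = -208*I*sqrt(14)/21 - 247/240*(-1/48510) = -208*I*sqrt(14)/21 + 247/11642400 = 247/11642400 - 208*I*sqrt(14)/21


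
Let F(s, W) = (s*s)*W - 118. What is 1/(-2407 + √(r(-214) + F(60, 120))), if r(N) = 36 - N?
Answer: -2407/5361517 - 2*√108033/5361517 ≈ -0.00057155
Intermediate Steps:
F(s, W) = -118 + W*s² (F(s, W) = s²*W - 118 = W*s² - 118 = -118 + W*s²)
1/(-2407 + √(r(-214) + F(60, 120))) = 1/(-2407 + √((36 - 1*(-214)) + (-118 + 120*60²))) = 1/(-2407 + √((36 + 214) + (-118 + 120*3600))) = 1/(-2407 + √(250 + (-118 + 432000))) = 1/(-2407 + √(250 + 431882)) = 1/(-2407 + √432132) = 1/(-2407 + 2*√108033)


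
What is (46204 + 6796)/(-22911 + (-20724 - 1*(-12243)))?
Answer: -6625/3924 ≈ -1.6883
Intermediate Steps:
(46204 + 6796)/(-22911 + (-20724 - 1*(-12243))) = 53000/(-22911 + (-20724 + 12243)) = 53000/(-22911 - 8481) = 53000/(-31392) = 53000*(-1/31392) = -6625/3924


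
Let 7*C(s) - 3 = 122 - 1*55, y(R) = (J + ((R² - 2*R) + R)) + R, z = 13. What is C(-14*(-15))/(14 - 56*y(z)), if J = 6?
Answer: -5/4893 ≈ -0.0010219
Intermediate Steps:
y(R) = 6 + R² (y(R) = (6 + ((R² - 2*R) + R)) + R = (6 + (R² - R)) + R = (6 + R² - R) + R = 6 + R²)
C(s) = 10 (C(s) = 3/7 + (122 - 1*55)/7 = 3/7 + (122 - 55)/7 = 3/7 + (⅐)*67 = 3/7 + 67/7 = 10)
C(-14*(-15))/(14 - 56*y(z)) = 10/(14 - 56*(6 + 13²)) = 10/(14 - 56*(6 + 169)) = 10/(14 - 56*175) = 10/(14 - 9800) = 10/(-9786) = 10*(-1/9786) = -5/4893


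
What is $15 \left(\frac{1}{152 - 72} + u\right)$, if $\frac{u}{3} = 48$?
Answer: $\frac{34563}{16} \approx 2160.2$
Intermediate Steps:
$u = 144$ ($u = 3 \cdot 48 = 144$)
$15 \left(\frac{1}{152 - 72} + u\right) = 15 \left(\frac{1}{152 - 72} + 144\right) = 15 \left(\frac{1}{80} + 144\right) = 15 \cdot \frac{11521}{80} = \frac{34563}{16}$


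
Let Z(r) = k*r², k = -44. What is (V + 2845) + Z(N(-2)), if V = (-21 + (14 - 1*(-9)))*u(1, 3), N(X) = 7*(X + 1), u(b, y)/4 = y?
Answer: 713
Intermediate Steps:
u(b, y) = 4*y
N(X) = 7 + 7*X (N(X) = 7*(1 + X) = 7 + 7*X)
V = 24 (V = (-21 + (14 - 1*(-9)))*(4*3) = (-21 + (14 + 9))*12 = (-21 + 23)*12 = 2*12 = 24)
Z(r) = -44*r²
(V + 2845) + Z(N(-2)) = (24 + 2845) - 44*(7 + 7*(-2))² = 2869 - 44*(7 - 14)² = 2869 - 44*(-7)² = 2869 - 44*49 = 2869 - 2156 = 713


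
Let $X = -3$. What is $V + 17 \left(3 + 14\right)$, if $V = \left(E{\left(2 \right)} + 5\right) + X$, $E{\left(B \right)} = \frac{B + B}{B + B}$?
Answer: $292$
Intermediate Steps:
$E{\left(B \right)} = 1$ ($E{\left(B \right)} = \frac{2 B}{2 B} = 2 B \frac{1}{2 B} = 1$)
$V = 3$ ($V = \left(1 + 5\right) - 3 = 6 - 3 = 3$)
$V + 17 \left(3 + 14\right) = 3 + 17 \left(3 + 14\right) = 3 + 17 \cdot 17 = 3 + 289 = 292$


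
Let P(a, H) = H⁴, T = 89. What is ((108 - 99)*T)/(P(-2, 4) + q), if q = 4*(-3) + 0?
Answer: 801/244 ≈ 3.2828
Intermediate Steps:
q = -12 (q = -12 + 0 = -12)
((108 - 99)*T)/(P(-2, 4) + q) = ((108 - 99)*89)/(4⁴ - 12) = (9*89)/(256 - 12) = 801/244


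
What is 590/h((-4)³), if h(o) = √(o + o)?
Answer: -295*I*√2/8 ≈ -52.149*I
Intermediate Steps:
h(o) = √2*√o (h(o) = √(2*o) = √2*√o)
590/h((-4)³) = 590/((√2*√((-4)³))) = 590/((√2*√(-64))) = 590/((√2*(8*I))) = 590/((8*I*√2)) = 590*(-I*√2/16) = -295*I*√2/8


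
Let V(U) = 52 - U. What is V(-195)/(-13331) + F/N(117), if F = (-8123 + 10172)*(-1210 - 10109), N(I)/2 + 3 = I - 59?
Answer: -28107362821/133310 ≈ -2.1084e+5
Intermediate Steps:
N(I) = -124 + 2*I (N(I) = -6 + 2*(I - 59) = -6 + 2*(-59 + I) = -6 + (-118 + 2*I) = -124 + 2*I)
F = -23192631 (F = 2049*(-11319) = -23192631)
V(-195)/(-13331) + F/N(117) = (52 - 1*(-195))/(-13331) - 23192631/(-124 + 2*117) = (52 + 195)*(-1/13331) - 23192631/(-124 + 234) = 247*(-1/13331) - 23192631/110 = -247/13331 - 23192631*1/110 = -247/13331 - 2108421/10 = -28107362821/133310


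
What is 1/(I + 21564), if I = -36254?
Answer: -1/14690 ≈ -6.8074e-5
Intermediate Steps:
1/(I + 21564) = 1/(-36254 + 21564) = 1/(-14690) = -1/14690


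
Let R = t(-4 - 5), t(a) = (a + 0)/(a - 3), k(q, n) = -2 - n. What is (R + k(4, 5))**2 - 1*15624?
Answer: -249359/16 ≈ -15585.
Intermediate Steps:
t(a) = a/(-3 + a)
R = 3/4 (R = (-4 - 5)/(-3 + (-4 - 5)) = -9/(-3 - 9) = -9/(-12) = -9*(-1/12) = 3/4 ≈ 0.75000)
(R + k(4, 5))**2 - 1*15624 = (3/4 + (-2 - 1*5))**2 - 1*15624 = (3/4 + (-2 - 5))**2 - 15624 = (3/4 - 7)**2 - 15624 = (-25/4)**2 - 15624 = 625/16 - 15624 = -249359/16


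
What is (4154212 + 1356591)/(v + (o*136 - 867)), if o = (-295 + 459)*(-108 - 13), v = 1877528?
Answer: -5510803/822123 ≈ -6.7031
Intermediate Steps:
o = -19844 (o = 164*(-121) = -19844)
(4154212 + 1356591)/(v + (o*136 - 867)) = (4154212 + 1356591)/(1877528 + (-19844*136 - 867)) = 5510803/(1877528 + (-2698784 - 867)) = 5510803/(1877528 - 2699651) = 5510803/(-822123) = 5510803*(-1/822123) = -5510803/822123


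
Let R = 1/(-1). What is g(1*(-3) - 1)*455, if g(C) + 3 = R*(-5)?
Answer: 910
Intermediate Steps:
R = -1
g(C) = 2 (g(C) = -3 - 1*(-5) = -3 + 5 = 2)
g(1*(-3) - 1)*455 = 2*455 = 910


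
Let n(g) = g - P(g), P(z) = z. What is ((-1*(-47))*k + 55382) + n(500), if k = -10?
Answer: 54912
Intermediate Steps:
n(g) = 0 (n(g) = g - g = 0)
((-1*(-47))*k + 55382) + n(500) = (-1*(-47)*(-10) + 55382) + 0 = (47*(-10) + 55382) + 0 = (-470 + 55382) + 0 = 54912 + 0 = 54912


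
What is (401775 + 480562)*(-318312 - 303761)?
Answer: -548878024601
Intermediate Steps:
(401775 + 480562)*(-318312 - 303761) = 882337*(-622073) = -548878024601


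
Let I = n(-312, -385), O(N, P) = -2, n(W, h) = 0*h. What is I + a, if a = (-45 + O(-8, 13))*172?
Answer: -8084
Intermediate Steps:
n(W, h) = 0
I = 0
a = -8084 (a = (-45 - 2)*172 = -47*172 = -8084)
I + a = 0 - 8084 = -8084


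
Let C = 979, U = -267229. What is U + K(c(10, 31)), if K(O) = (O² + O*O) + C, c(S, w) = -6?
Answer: -266178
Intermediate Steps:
K(O) = 979 + 2*O² (K(O) = (O² + O*O) + 979 = (O² + O²) + 979 = 2*O² + 979 = 979 + 2*O²)
U + K(c(10, 31)) = -267229 + (979 + 2*(-6)²) = -267229 + (979 + 2*36) = -267229 + (979 + 72) = -267229 + 1051 = -266178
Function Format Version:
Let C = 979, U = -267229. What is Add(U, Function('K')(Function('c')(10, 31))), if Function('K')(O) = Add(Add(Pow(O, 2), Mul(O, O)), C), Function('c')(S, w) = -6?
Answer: -266178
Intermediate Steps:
Function('K')(O) = Add(979, Mul(2, Pow(O, 2))) (Function('K')(O) = Add(Add(Pow(O, 2), Mul(O, O)), 979) = Add(Add(Pow(O, 2), Pow(O, 2)), 979) = Add(Mul(2, Pow(O, 2)), 979) = Add(979, Mul(2, Pow(O, 2))))
Add(U, Function('K')(Function('c')(10, 31))) = Add(-267229, Add(979, Mul(2, Pow(-6, 2)))) = Add(-267229, Add(979, Mul(2, 36))) = Add(-267229, Add(979, 72)) = Add(-267229, 1051) = -266178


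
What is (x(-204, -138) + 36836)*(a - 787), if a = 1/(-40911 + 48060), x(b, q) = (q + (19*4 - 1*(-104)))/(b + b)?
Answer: -2348815289057/81022 ≈ -2.8990e+7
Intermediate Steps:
x(b, q) = (180 + q)/(2*b) (x(b, q) = (q + (76 + 104))/((2*b)) = (q + 180)*(1/(2*b)) = (180 + q)*(1/(2*b)) = (180 + q)/(2*b))
a = 1/7149 ≈ 0.00013988
(x(-204, -138) + 36836)*(a - 787) = ((1/2)*(180 - 138)/(-204) + 36836)*(1/7149 - 787) = ((1/2)*(-1/204)*42 + 36836)*(-5626262/7149) = (-7/68 + 36836)*(-5626262/7149) = (2504841/68)*(-5626262/7149) = -2348815289057/81022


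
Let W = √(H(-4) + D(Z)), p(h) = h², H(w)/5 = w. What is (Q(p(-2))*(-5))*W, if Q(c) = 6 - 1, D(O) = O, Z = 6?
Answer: -25*I*√14 ≈ -93.541*I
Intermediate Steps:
H(w) = 5*w
W = I*√14 (W = √(5*(-4) + 6) = √(-20 + 6) = √(-14) = I*√14 ≈ 3.7417*I)
Q(c) = 5
(Q(p(-2))*(-5))*W = (5*(-5))*(I*√14) = -25*I*√14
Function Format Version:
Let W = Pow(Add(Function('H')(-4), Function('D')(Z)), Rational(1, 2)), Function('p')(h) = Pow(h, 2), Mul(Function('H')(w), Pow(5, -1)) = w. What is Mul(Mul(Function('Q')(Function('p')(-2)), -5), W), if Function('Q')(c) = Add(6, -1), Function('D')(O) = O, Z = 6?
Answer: Mul(-25, I, Pow(14, Rational(1, 2))) ≈ Mul(-93.541, I)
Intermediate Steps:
Function('H')(w) = Mul(5, w)
W = Mul(I, Pow(14, Rational(1, 2))) (W = Pow(Add(Mul(5, -4), 6), Rational(1, 2)) = Pow(Add(-20, 6), Rational(1, 2)) = Pow(-14, Rational(1, 2)) = Mul(I, Pow(14, Rational(1, 2))) ≈ Mul(3.7417, I))
Function('Q')(c) = 5
Mul(Mul(Function('Q')(Function('p')(-2)), -5), W) = Mul(Mul(5, -5), Mul(I, Pow(14, Rational(1, 2)))) = Mul(-25, Mul(I, Pow(14, Rational(1, 2)))) = Mul(-25, I, Pow(14, Rational(1, 2)))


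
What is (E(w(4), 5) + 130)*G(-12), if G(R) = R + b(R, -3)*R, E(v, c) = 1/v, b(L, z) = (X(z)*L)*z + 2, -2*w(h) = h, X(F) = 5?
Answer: -284382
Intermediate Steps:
w(h) = -h/2
b(L, z) = 2 + 5*L*z (b(L, z) = (5*L)*z + 2 = 5*L*z + 2 = 2 + 5*L*z)
G(R) = R + R*(2 - 15*R) (G(R) = R + (2 + 5*R*(-3))*R = R + (2 - 15*R)*R = R + R*(2 - 15*R))
(E(w(4), 5) + 130)*G(-12) = (1/(-½*4) + 130)*(3*(-12)*(1 - 5*(-12))) = (1/(-2) + 130)*(3*(-12)*(1 + 60)) = (-½ + 130)*(3*(-12)*61) = (259/2)*(-2196) = -284382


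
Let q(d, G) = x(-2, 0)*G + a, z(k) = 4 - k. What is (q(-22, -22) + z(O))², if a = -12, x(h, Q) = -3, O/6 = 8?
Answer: 100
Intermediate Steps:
O = 48 (O = 6*8 = 48)
q(d, G) = -12 - 3*G (q(d, G) = -3*G - 12 = -12 - 3*G)
(q(-22, -22) + z(O))² = ((-12 - 3*(-22)) + (4 - 1*48))² = ((-12 + 66) + (4 - 48))² = (54 - 44)² = 10² = 100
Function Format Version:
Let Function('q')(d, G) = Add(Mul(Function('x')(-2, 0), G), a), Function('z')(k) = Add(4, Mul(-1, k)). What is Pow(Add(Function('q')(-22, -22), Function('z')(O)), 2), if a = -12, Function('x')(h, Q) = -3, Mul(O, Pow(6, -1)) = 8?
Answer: 100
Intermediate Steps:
O = 48 (O = Mul(6, 8) = 48)
Function('q')(d, G) = Add(-12, Mul(-3, G)) (Function('q')(d, G) = Add(Mul(-3, G), -12) = Add(-12, Mul(-3, G)))
Pow(Add(Function('q')(-22, -22), Function('z')(O)), 2) = Pow(Add(Add(-12, Mul(-3, -22)), Add(4, Mul(-1, 48))), 2) = Pow(Add(Add(-12, 66), Add(4, -48)), 2) = Pow(Add(54, -44), 2) = Pow(10, 2) = 100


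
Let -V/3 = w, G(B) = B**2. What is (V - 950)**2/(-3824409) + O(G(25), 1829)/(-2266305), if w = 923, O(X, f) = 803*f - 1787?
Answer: -2463680108747/577818482583 ≈ -4.2638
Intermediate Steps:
O(X, f) = -1787 + 803*f
V = -2769 (V = -3*923 = -2769)
(V - 950)**2/(-3824409) + O(G(25), 1829)/(-2266305) = (-2769 - 950)**2/(-3824409) + (-1787 + 803*1829)/(-2266305) = (-3719)**2*(-1/3824409) + (-1787 + 1468687)*(-1/2266305) = 13830961*(-1/3824409) + 1466900*(-1/2266305) = -13830961/3824409 - 293380/453261 = -2463680108747/577818482583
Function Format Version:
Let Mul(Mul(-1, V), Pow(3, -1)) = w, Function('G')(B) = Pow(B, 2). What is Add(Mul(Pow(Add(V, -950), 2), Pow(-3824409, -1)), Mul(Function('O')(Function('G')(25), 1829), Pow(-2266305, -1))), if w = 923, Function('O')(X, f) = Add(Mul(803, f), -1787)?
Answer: Rational(-2463680108747, 577818482583) ≈ -4.2638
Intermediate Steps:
Function('O')(X, f) = Add(-1787, Mul(803, f))
V = -2769 (V = Mul(-3, 923) = -2769)
Add(Mul(Pow(Add(V, -950), 2), Pow(-3824409, -1)), Mul(Function('O')(Function('G')(25), 1829), Pow(-2266305, -1))) = Add(Mul(Pow(Add(-2769, -950), 2), Pow(-3824409, -1)), Mul(Add(-1787, Mul(803, 1829)), Pow(-2266305, -1))) = Add(Mul(Pow(-3719, 2), Rational(-1, 3824409)), Mul(Add(-1787, 1468687), Rational(-1, 2266305))) = Add(Mul(13830961, Rational(-1, 3824409)), Mul(1466900, Rational(-1, 2266305))) = Add(Rational(-13830961, 3824409), Rational(-293380, 453261)) = Rational(-2463680108747, 577818482583)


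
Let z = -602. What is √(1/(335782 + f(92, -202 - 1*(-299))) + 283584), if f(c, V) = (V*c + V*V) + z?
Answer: √35439901172823209/353513 ≈ 532.53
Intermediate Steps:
f(c, V) = -602 + V² + V*c (f(c, V) = (V*c + V*V) - 602 = (V*c + V²) - 602 = (V² + V*c) - 602 = -602 + V² + V*c)
√(1/(335782 + f(92, -202 - 1*(-299))) + 283584) = √(1/(335782 + (-602 + (-202 - 1*(-299))² + (-202 - 1*(-299))*92)) + 283584) = √(1/(335782 + (-602 + (-202 + 299)² + (-202 + 299)*92)) + 283584) = √(1/(335782 + (-602 + 97² + 97*92)) + 283584) = √(1/(335782 + (-602 + 9409 + 8924)) + 283584) = √(1/(335782 + 17731) + 283584) = √(1/353513 + 283584) = √(100250630593/353513) = √35439901172823209/353513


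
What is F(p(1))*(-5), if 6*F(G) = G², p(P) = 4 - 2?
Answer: -10/3 ≈ -3.3333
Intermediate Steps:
p(P) = 2
F(G) = G²/6
F(p(1))*(-5) = ((⅙)*2²)*(-5) = ((⅙)*4)*(-5) = (⅔)*(-5) = -10/3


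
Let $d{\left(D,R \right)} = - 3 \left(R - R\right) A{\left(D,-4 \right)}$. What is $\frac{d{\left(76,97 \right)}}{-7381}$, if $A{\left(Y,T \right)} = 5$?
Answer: $0$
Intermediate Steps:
$d{\left(D,R \right)} = 0$ ($d{\left(D,R \right)} = - 3 \left(R - R\right) 5 = \left(-3\right) 0 \cdot 5 = 0 \cdot 5 = 0$)
$\frac{d{\left(76,97 \right)}}{-7381} = \frac{0}{-7381} = 0 \left(- \frac{1}{7381}\right) = 0$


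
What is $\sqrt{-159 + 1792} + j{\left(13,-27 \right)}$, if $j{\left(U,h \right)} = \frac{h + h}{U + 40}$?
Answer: $- \frac{54}{53} + \sqrt{1633} \approx 39.392$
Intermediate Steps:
$j{\left(U,h \right)} = \frac{2 h}{40 + U}$
$\sqrt{-159 + 1792} + j{\left(13,-27 \right)} = \sqrt{-159 + 1792} + 2 \left(-27\right) \frac{1}{40 + 13} = \sqrt{1633} + 2 \left(-27\right) \frac{1}{53} = \sqrt{1633} - \frac{54}{53} = - \frac{54}{53} + \sqrt{1633}$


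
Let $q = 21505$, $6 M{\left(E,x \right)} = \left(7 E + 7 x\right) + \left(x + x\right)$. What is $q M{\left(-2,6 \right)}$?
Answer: $\frac{430100}{3} \approx 1.4337 \cdot 10^{5}$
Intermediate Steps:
$M{\left(E,x \right)} = \frac{3 x}{2} + \frac{7 E}{6}$ ($M{\left(E,x \right)} = \frac{\left(7 E + 7 x\right) + \left(x + x\right)}{6} = \frac{\left(7 E + 7 x\right) + 2 x}{6} = \frac{7 E + 9 x}{6} = \frac{3 x}{2} + \frac{7 E}{6}$)
$q M{\left(-2,6 \right)} = 21505 \left(\frac{3}{2} \cdot 6 + \frac{7}{6} \left(-2\right)\right) = 21505 \left(9 - \frac{7}{3}\right) = 21505 \cdot \frac{20}{3} = \frac{430100}{3}$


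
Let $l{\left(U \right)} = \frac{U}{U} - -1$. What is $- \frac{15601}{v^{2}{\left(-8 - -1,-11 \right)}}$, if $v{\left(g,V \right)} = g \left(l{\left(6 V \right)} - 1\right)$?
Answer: $- \frac{15601}{49} \approx -318.39$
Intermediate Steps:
$l{\left(U \right)} = 2$ ($l{\left(U \right)} = 1 + 1 = 2$)
$v{\left(g,V \right)} = g$ ($v{\left(g,V \right)} = g \left(2 - 1\right) = g 1 = g$)
$- \frac{15601}{v^{2}{\left(-8 - -1,-11 \right)}} = - \frac{15601}{\left(-8 - -1\right)^{2}} = - \frac{15601}{\left(-8 + 1\right)^{2}} = - \frac{15601}{\left(-7\right)^{2}} = - \frac{15601}{49}$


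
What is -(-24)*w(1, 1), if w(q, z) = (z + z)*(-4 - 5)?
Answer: -432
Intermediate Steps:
w(q, z) = -18*z (w(q, z) = (2*z)*(-9) = -18*z)
-(-24)*w(1, 1) = -(-24)*(-18*1) = -(-24)*(-18) = -24*18 = -432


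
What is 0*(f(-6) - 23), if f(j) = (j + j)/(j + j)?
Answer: 0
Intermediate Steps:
f(j) = 1 (f(j) = (2*j)/((2*j)) = (2*j)*(1/(2*j)) = 1)
0*(f(-6) - 23) = 0*(1 - 23) = 0*(-22) = 0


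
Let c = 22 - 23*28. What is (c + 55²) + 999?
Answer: 3402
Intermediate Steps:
c = -622 (c = 22 - 644 = -622)
(c + 55²) + 999 = (-622 + 55²) + 999 = (-622 + 3025) + 999 = 2403 + 999 = 3402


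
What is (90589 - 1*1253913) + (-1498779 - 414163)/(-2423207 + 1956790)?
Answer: -542592177166/466417 ≈ -1.1633e+6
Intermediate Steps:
(90589 - 1*1253913) + (-1498779 - 414163)/(-2423207 + 1956790) = (90589 - 1253913) - 1912942/(-466417) = -1163324 - 1912942*(-1/466417) = -1163324 + 1912942/466417 = -542592177166/466417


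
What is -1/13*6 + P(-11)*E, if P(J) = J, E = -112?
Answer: 16010/13 ≈ 1231.5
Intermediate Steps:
-1/13*6 + P(-11)*E = -1/13*6 - 11*(-112) = -1*1/13*6 + 1232 = -1/13*6 + 1232 = -6/13 + 1232 = 16010/13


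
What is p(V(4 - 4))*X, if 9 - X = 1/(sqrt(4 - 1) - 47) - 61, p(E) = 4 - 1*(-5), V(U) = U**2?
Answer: 1390203/2206 + 9*sqrt(3)/2206 ≈ 630.20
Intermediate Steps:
p(E) = 9 (p(E) = 4 + 5 = 9)
X = 70 - 1/(-47 + sqrt(3)) (X = 9 - (1/(sqrt(4 - 1) - 47) - 61) = 9 - (1/(sqrt(3) - 47) - 61) = 9 - (1/(-47 + sqrt(3)) - 61) = 9 - (-61 + 1/(-47 + sqrt(3))) = 9 + (61 - 1/(-47 + sqrt(3))) = 70 - 1/(-47 + sqrt(3)) ≈ 70.022)
p(V(4 - 4))*X = 9*(154467/2206 + sqrt(3)/2206) = 1390203/2206 + 9*sqrt(3)/2206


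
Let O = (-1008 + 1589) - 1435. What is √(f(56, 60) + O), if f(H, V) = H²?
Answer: √2282 ≈ 47.770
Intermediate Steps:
O = -854 (O = 581 - 1435 = -854)
√(f(56, 60) + O) = √(56² - 854) = √(3136 - 854) = √2282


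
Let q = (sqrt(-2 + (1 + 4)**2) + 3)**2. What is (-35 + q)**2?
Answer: 837 - 36*sqrt(23) ≈ 664.35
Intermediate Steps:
q = (3 + sqrt(23))**2 (q = (sqrt(-2 + 5**2) + 3)**2 = (sqrt(-2 + 25) + 3)**2 = (sqrt(23) + 3)**2 = (3 + sqrt(23))**2 ≈ 60.775)
(-35 + q)**2 = (-35 + (3 + sqrt(23))**2)**2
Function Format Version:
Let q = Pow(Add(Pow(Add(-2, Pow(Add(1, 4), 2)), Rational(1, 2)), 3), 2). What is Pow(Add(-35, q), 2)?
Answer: Add(837, Mul(-36, Pow(23, Rational(1, 2)))) ≈ 664.35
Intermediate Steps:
q = Pow(Add(3, Pow(23, Rational(1, 2))), 2) (q = Pow(Add(Pow(Add(-2, Pow(5, 2)), Rational(1, 2)), 3), 2) = Pow(Add(Pow(Add(-2, 25), Rational(1, 2)), 3), 2) = Pow(Add(Pow(23, Rational(1, 2)), 3), 2) = Pow(Add(3, Pow(23, Rational(1, 2))), 2) ≈ 60.775)
Pow(Add(-35, q), 2) = Pow(Add(-35, Pow(Add(3, Pow(23, Rational(1, 2))), 2)), 2)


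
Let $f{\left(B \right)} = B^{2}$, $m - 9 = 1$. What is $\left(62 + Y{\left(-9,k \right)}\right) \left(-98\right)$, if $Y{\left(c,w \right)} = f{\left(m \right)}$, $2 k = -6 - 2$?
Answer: $-15876$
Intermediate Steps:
$m = 10$ ($m = 9 + 1 = 10$)
$k = -4$ ($k = \frac{-6 - 2}{2} = \frac{1}{2} \left(-8\right) = -4$)
$Y{\left(c,w \right)} = 100$ ($Y{\left(c,w \right)} = 10^{2} = 100$)
$\left(62 + Y{\left(-9,k \right)}\right) \left(-98\right) = \left(62 + 100\right) \left(-98\right) = 162 \left(-98\right) = -15876$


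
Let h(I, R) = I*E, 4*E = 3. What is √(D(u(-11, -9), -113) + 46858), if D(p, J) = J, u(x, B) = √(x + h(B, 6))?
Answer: √46745 ≈ 216.21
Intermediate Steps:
E = ¾ (E = (¼)*3 = ¾ ≈ 0.75000)
h(I, R) = 3*I/4 (h(I, R) = I*(¾) = 3*I/4)
u(x, B) = √(x + 3*B/4)
√(D(u(-11, -9), -113) + 46858) = √(-113 + 46858) = √46745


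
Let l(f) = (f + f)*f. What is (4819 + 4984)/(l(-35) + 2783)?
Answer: 9803/5233 ≈ 1.8733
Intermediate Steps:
l(f) = 2*f**2 (l(f) = (2*f)*f = 2*f**2)
(4819 + 4984)/(l(-35) + 2783) = (4819 + 4984)/(2*(-35)**2 + 2783) = 9803/(2*1225 + 2783) = 9803/(2450 + 2783) = 9803/5233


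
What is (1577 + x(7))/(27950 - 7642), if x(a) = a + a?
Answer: 1591/20308 ≈ 0.078344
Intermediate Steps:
x(a) = 2*a
(1577 + x(7))/(27950 - 7642) = (1577 + 2*7)/(27950 - 7642) = (1577 + 14)/20308 = 1591*(1/20308) = 1591/20308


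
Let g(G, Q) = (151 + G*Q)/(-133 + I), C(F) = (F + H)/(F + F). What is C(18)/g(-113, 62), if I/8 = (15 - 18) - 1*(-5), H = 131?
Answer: 1937/27420 ≈ 0.070642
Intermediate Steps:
C(F) = (131 + F)/(2*F) (C(F) = (F + 131)/(F + F) = (131 + F)/((2*F)) = (131 + F)*(1/(2*F)) = (131 + F)/(2*F))
I = 16 (I = 8*((15 - 18) - 1*(-5)) = 8*(-3 + 5) = 8*2 = 16)
g(G, Q) = -151/117 - G*Q/117 (g(G, Q) = (151 + G*Q)/(-133 + 16) = (151 + G*Q)/(-117) = (151 + G*Q)*(-1/117) = -151/117 - G*Q/117)
C(18)/g(-113, 62) = ((½)*(131 + 18)/18)/(-151/117 - 1/117*(-113)*62) = ((½)*(1/18)*149)/(-151/117 + 7006/117) = 149/(36*(2285/39)) = (149/36)*(39/2285) = 1937/27420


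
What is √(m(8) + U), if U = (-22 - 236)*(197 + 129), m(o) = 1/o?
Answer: I*√1345726/4 ≈ 290.01*I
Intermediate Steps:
m(o) = 1/o
U = -84108 (U = -258*326 = -84108)
√(m(8) + U) = √(1/8 - 84108) = √(⅛ - 84108) = √(-672863/8) = I*√1345726/4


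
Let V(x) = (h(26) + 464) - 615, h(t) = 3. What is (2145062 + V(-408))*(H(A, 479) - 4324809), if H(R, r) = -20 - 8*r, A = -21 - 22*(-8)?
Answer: -9284605580154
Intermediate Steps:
A = 155 (A = -21 + 176 = 155)
V(x) = -148 (V(x) = (3 + 464) - 615 = 467 - 615 = -148)
(2145062 + V(-408))*(H(A, 479) - 4324809) = (2145062 - 148)*((-20 - 8*479) - 4324809) = 2144914*((-20 - 3832) - 4324809) = 2144914*(-3852 - 4324809) = 2144914*(-4328661) = -9284605580154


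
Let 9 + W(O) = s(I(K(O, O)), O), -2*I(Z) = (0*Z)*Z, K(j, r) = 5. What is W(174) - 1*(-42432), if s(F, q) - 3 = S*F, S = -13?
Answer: 42426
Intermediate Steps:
I(Z) = 0 (I(Z) = -0*Z*Z/2 = -0*Z = -½*0 = 0)
s(F, q) = 3 - 13*F
W(O) = -6 (W(O) = -9 + (3 - 13*0) = -9 + (3 + 0) = -9 + 3 = -6)
W(174) - 1*(-42432) = -6 - 1*(-42432) = -6 + 42432 = 42426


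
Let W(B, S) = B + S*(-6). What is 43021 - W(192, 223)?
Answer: 44167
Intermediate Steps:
W(B, S) = B - 6*S
43021 - W(192, 223) = 43021 - (192 - 6*223) = 43021 - (192 - 1338) = 43021 - 1*(-1146) = 43021 + 1146 = 44167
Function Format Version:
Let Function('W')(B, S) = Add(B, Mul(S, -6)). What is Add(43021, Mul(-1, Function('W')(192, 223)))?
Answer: 44167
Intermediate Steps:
Function('W')(B, S) = Add(B, Mul(-6, S))
Add(43021, Mul(-1, Function('W')(192, 223))) = Add(43021, Mul(-1, Add(192, Mul(-6, 223)))) = Add(43021, Mul(-1, Add(192, -1338))) = Add(43021, Mul(-1, -1146)) = Add(43021, 1146) = 44167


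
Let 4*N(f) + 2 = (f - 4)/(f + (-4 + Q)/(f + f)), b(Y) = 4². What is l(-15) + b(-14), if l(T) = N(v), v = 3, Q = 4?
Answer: 185/12 ≈ 15.417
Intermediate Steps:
b(Y) = 16
N(f) = -½ + (-4 + f)/(4*f) (N(f) = -½ + ((f - 4)/(f + (-4 + 4)/(f + f)))/4 = -½ + ((-4 + f)/(f + 0/((2*f))))/4 = -½ + ((-4 + f)/(f + 0*(1/(2*f))))/4 = -½ + ((-4 + f)/(f + 0))/4 = -½ + ((-4 + f)/f)/4 = -½ + (-4 + f)/(4*f))
l(T) = -7/12 (l(T) = (¼)*(-4 - 1*3)/3 = (¼)*(⅓)*(-4 - 3) = (¼)*(⅓)*(-7) = -7/12)
l(-15) + b(-14) = -7/12 + 16 = 185/12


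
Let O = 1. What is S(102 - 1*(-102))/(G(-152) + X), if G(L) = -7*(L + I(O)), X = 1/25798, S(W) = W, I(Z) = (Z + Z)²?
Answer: 5262792/26726729 ≈ 0.19691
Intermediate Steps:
I(Z) = 4*Z² (I(Z) = (2*Z)² = 4*Z²)
X = 1/25798 ≈ 3.8763e-5
G(L) = -28 - 7*L (G(L) = -7*(L + 4*1²) = -7*(L + 4*1) = -7*(L + 4) = -7*(4 + L) = -28 - 7*L)
S(102 - 1*(-102))/(G(-152) + X) = (102 - 1*(-102))/((-28 - 7*(-152)) + 1/25798) = (102 + 102)/((-28 + 1064) + 1/25798) = 204/(1036 + 1/25798) = 204/(26726729/25798) = 204*(25798/26726729) = 5262792/26726729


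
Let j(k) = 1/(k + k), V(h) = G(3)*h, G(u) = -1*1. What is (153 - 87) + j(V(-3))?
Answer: 397/6 ≈ 66.167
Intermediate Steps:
G(u) = -1
V(h) = -h
j(k) = 1/(2*k)
(153 - 87) + j(V(-3)) = (153 - 87) + 1/(2*((-1*(-3)))) = 66 + (½)/3 = 66 + (½)*(⅓) = 66 + ⅙ = 397/6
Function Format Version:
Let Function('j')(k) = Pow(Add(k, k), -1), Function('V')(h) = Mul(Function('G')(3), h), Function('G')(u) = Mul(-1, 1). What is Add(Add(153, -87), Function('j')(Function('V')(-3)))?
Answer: Rational(397, 6) ≈ 66.167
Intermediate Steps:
Function('G')(u) = -1
Function('V')(h) = Mul(-1, h)
Function('j')(k) = Mul(Rational(1, 2), Pow(k, -1)) (Function('j')(k) = Pow(Mul(2, k), -1) = Mul(Rational(1, 2), Pow(k, -1)))
Add(Add(153, -87), Function('j')(Function('V')(-3))) = Add(Add(153, -87), Mul(Rational(1, 2), Pow(Mul(-1, -3), -1))) = Add(66, Mul(Rational(1, 2), Pow(3, -1))) = Add(66, Mul(Rational(1, 2), Rational(1, 3))) = Add(66, Rational(1, 6)) = Rational(397, 6)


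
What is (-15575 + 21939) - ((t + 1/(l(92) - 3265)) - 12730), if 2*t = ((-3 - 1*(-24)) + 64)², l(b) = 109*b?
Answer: 209402767/13526 ≈ 15482.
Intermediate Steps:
t = 7225/2 (t = ((-3 - 1*(-24)) + 64)²/2 = ((-3 + 24) + 64)²/2 = (21 + 64)²/2 = (½)*85² = (½)*7225 = 7225/2 ≈ 3612.5)
(-15575 + 21939) - ((t + 1/(l(92) - 3265)) - 12730) = (-15575 + 21939) - ((7225/2 + 1/(109*92 - 3265)) - 12730) = 6364 - ((7225/2 + 1/(10028 - 3265)) - 12730) = 6364 - ((7225/2 + 1/6763) - 12730) = 6364 - (48862677/13526 - 12730) = 6364 - 1*(-123323303/13526) = 6364 + 123323303/13526 = 209402767/13526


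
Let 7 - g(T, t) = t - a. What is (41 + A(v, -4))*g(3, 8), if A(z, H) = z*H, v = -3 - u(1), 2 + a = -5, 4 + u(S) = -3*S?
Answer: -200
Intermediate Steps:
u(S) = -4 - 3*S
a = -7 (a = -2 - 5 = -7)
g(T, t) = -t (g(T, t) = 7 - (t - 1*(-7)) = 7 - (t + 7) = 7 - (7 + t) = 7 + (-7 - t) = -t)
v = 4 (v = -3 - (-4 - 3*1) = -3 - (-4 - 3) = -3 - 1*(-7) = -3 + 7 = 4)
A(z, H) = H*z
(41 + A(v, -4))*g(3, 8) = (41 - 4*4)*(-1*8) = (41 - 16)*(-8) = 25*(-8) = -200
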